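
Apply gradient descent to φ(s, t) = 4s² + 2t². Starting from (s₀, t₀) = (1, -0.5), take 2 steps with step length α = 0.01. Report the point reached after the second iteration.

(0.8464, -0.4608)

∇φ = (8s, 4t)
Step 1: at (1, -0.5), ∇φ = (8, -2) → (1, -0.5) − 0.01·(8, -2) = (0.92, -0.48)
Step 2: at (0.92, -0.48), ∇φ = (7.36, -1.92) → (0.92, -0.48) − 0.01·(7.36, -1.92) = (0.8464, -0.4608)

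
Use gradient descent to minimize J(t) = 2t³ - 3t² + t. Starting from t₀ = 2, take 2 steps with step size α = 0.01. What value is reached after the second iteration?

J′(t) = 6t² - 6t + 1
Step 1: J′(2) = 13; t₁ = 2 − 0.01·13 = 1.87
Step 2: J′(1.87) = 10.7614; t₂ = 1.87 − 0.01·10.7614 = 1.762386

1.762386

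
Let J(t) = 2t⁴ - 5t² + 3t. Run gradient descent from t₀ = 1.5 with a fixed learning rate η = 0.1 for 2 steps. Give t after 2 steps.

-0.3

J′(t) = 8t³ - 10t + 3
Step 1: J′(1.5) = 15; t₁ = 1.5 − 0.1·15 = 0
Step 2: J′(0) = 3; t₂ = 0 − 0.1·3 = -0.3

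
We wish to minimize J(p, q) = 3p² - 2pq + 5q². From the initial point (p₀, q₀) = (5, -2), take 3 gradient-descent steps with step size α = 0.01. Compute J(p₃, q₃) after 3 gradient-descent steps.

66.43607410944

∇J = (6p - 2q, -2p + 10q)
(p₁, q₁) = (5, -2) − 0.01·(34, -30) = (4.66, -1.7)
(p₂, q₂) = (4.66, -1.7) − 0.01·(31.36, -26.32) = (4.3464, -1.4368)
(p₃, q₃) = (4.3464, -1.4368) − 0.01·(28.952, -23.0608) = (4.05688, -1.206192)
J(4.05688, -1.206192) = 66.43607410944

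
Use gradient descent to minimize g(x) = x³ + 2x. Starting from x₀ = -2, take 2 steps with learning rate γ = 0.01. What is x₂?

-2.297388

g′(x) = 3x² + 2
x₁ = -2 − 0.01·14 = -2.14
x₂ = -2.14 − 0.01·15.7388 = -2.297388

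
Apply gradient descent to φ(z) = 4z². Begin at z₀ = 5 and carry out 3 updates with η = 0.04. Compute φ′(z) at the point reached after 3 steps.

φ′(z) = 8z
Step 1: φ′(5) = 40; z₁ = 5 − 0.04·40 = 3.4
Step 2: φ′(3.4) = 27.2; z₂ = 3.4 − 0.04·27.2 = 2.312
Step 3: φ′(2.312) = 18.496; z₃ = 2.312 − 0.04·18.496 = 1.57216
φ′(z) at (1.57216) = 12.57728

12.57728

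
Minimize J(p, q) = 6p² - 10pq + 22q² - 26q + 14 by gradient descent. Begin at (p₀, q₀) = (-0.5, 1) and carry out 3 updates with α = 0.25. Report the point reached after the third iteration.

∇J = (12p - 10q, -10p + 44q - 26)
Step 1: at (-0.5, 1), ∇J = (-16, 23) → (-0.5, 1) − 0.25·(-16, 23) = (3.5, -4.75)
Step 2: at (3.5, -4.75), ∇J = (89.5, -270) → (3.5, -4.75) − 0.25·(89.5, -270) = (-18.875, 62.75)
Step 3: at (-18.875, 62.75), ∇J = (-854, 2923.75) → (-18.875, 62.75) − 0.25·(-854, 2923.75) = (194.625, -668.1875)

(194.625, -668.1875)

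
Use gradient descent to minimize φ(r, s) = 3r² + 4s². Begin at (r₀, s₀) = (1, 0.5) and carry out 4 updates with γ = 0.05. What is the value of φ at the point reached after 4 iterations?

0.18974019

∇φ = (6r, 8s)
(r₁, s₁) = (1, 0.5) − 0.05·(6, 4) = (0.7, 0.3)
(r₂, s₂) = (0.7, 0.3) − 0.05·(4.2, 2.4) = (0.49, 0.18)
(r₃, s₃) = (0.49, 0.18) − 0.05·(2.94, 1.44) = (0.343, 0.108)
(r₄, s₄) = (0.343, 0.108) − 0.05·(2.058, 0.864) = (0.2401, 0.0648)
φ(0.2401, 0.0648) = 0.18974019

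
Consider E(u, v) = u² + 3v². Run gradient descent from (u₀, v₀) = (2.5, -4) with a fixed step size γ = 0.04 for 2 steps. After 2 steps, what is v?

-2.3104

∇E = (2u, 6v)
Step 1: at (2.5, -4), ∇E = (5, -24) → (2.5, -4) − 0.04·(5, -24) = (2.3, -3.04)
Step 2: at (2.3, -3.04), ∇E = (4.6, -18.24) → (2.3, -3.04) − 0.04·(4.6, -18.24) = (2.116, -2.3104)
v = -2.3104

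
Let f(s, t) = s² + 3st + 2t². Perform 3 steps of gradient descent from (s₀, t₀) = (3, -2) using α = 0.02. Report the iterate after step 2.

(3.0012, -2.0384)

∇f = (2s + 3t, 3s + 4t)
(s₁, t₁) = (3, -2) − 0.02·(0, 1) = (3, -2.02)
(s₂, t₂) = (3, -2.02) − 0.02·(-0.06, 0.92) = (3.0012, -2.0384)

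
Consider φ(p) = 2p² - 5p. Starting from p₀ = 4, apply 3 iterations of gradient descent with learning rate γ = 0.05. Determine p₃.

φ′(p) = 4p - 5
Step 1: φ′(4) = 11; p₁ = 4 − 0.05·11 = 3.45
Step 2: φ′(3.45) = 8.8; p₂ = 3.45 − 0.05·8.8 = 3.01
Step 3: φ′(3.01) = 7.04; p₃ = 3.01 − 0.05·7.04 = 2.658

2.658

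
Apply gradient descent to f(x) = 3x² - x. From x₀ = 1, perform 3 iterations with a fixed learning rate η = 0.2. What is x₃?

0.16

f′(x) = 6x - 1
x₁ = 1 − 0.2·5 = 0
x₂ = 0 − 0.2·(-1) = 0.2
x₃ = 0.2 − 0.2·0.2 = 0.16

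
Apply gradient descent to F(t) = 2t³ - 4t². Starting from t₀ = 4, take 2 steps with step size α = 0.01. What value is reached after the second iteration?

F′(t) = 6t² - 8t
Step 1: F′(4) = 64; t₁ = 4 − 0.01·64 = 3.36
Step 2: F′(3.36) = 40.8576; t₂ = 3.36 − 0.01·40.8576 = 2.951424

2.951424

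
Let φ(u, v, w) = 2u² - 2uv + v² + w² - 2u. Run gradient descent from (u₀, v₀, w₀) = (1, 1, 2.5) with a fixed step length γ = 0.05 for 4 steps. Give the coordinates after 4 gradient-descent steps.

(1, 1, 1.64025)

∇φ = (4u - 2v - 2, -2u + 2v, 2w)
Step 1: at (1, 1, 2.5), ∇φ = (0, 0, 5) → (1, 1, 2.5) − 0.05·(0, 0, 5) = (1, 1, 2.25)
Step 2: at (1, 1, 2.25), ∇φ = (0, 0, 4.5) → (1, 1, 2.25) − 0.05·(0, 0, 4.5) = (1, 1, 2.025)
Step 3: at (1, 1, 2.025), ∇φ = (0, 0, 4.05) → (1, 1, 2.025) − 0.05·(0, 0, 4.05) = (1, 1, 1.8225)
Step 4: at (1, 1, 1.8225), ∇φ = (0, 0, 3.645) → (1, 1, 1.8225) − 0.05·(0, 0, 3.645) = (1, 1, 1.64025)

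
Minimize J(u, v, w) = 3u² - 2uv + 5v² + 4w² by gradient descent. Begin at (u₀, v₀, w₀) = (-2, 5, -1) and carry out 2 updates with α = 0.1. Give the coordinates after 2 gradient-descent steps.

∇J = (6u - 2v, -2u + 10v, 8w)
(u₁, v₁, w₁) = (-2, 5, -1) − 0.1·(-22, 54, -8) = (0.2, -0.4, -0.2)
(u₂, v₂, w₂) = (0.2, -0.4, -0.2) − 0.1·(2, -4.4, -1.6) = (0, 0.04, -0.04)

(0, 0.04, -0.04)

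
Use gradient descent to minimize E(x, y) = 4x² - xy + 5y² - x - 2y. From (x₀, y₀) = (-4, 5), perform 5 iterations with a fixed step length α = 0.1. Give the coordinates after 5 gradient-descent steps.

∇E = (8x - y - 1, -x + 10y - 2)
Step 1: at (-4, 5), ∇E = (-38, 52) → (-4, 5) − 0.1·(-38, 52) = (-0.2, -0.2)
Step 2: at (-0.2, -0.2), ∇E = (-2.4, -3.8) → (-0.2, -0.2) − 0.1·(-2.4, -3.8) = (0.04, 0.18)
Step 3: at (0.04, 0.18), ∇E = (-0.86, -0.24) → (0.04, 0.18) − 0.1·(-0.86, -0.24) = (0.126, 0.204)
Step 4: at (0.126, 0.204), ∇E = (-0.196, -0.086) → (0.126, 0.204) − 0.1·(-0.196, -0.086) = (0.1456, 0.2126)
Step 5: at (0.1456, 0.2126), ∇E = (-0.0478, -0.0196) → (0.1456, 0.2126) − 0.1·(-0.0478, -0.0196) = (0.15038, 0.21456)

(0.15038, 0.21456)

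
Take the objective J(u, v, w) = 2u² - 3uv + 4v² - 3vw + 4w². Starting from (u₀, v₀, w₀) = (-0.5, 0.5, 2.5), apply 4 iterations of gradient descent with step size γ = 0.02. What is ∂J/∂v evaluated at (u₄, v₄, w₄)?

∇J = (4u - 3v, -3u + 8v - 3w, -3v + 8w)
Step 1: at (-0.5, 0.5, 2.5), ∇J = (-3.5, -2, 18.5) → (-0.5, 0.5, 2.5) − 0.02·(-3.5, -2, 18.5) = (-0.43, 0.54, 2.13)
Step 2: at (-0.43, 0.54, 2.13), ∇J = (-3.34, -0.78, 15.42) → (-0.43, 0.54, 2.13) − 0.02·(-3.34, -0.78, 15.42) = (-0.3632, 0.5556, 1.8216)
Step 3: at (-0.3632, 0.5556, 1.8216), ∇J = (-3.1196, 0.0696, 12.906) → (-0.3632, 0.5556, 1.8216) − 0.02·(-3.1196, 0.0696, 12.906) = (-0.300808, 0.554208, 1.56348)
Step 4: at (-0.300808, 0.554208, 1.56348), ∇J = (-2.865856, 0.645648, 10.845216) → (-0.300808, 0.554208, 1.56348) − 0.02·(-2.865856, 0.645648, 10.845216) = (-0.24349088, 0.54129504, 1.34657568)
∂J/∂v at (-0.24349088, 0.54129504, 1.34657568) = 1.02110592

1.02110592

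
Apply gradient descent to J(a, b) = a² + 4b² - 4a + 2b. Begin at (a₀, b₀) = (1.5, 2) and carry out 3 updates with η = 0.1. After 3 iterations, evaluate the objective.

∇J = (2a - 4, 8b + 2)
Step 1: at (1.5, 2), ∇J = (-1, 18) → (1.5, 2) − 0.1·(-1, 18) = (1.6, 0.2)
Step 2: at (1.6, 0.2), ∇J = (-0.8, 3.6) → (1.6, 0.2) − 0.1·(-0.8, 3.6) = (1.68, -0.16)
Step 3: at (1.68, -0.16), ∇J = (-0.64, 0.72) → (1.68, -0.16) − 0.1·(-0.64, 0.72) = (1.744, -0.232)
J(1.744, -0.232) = -4.183168

-4.183168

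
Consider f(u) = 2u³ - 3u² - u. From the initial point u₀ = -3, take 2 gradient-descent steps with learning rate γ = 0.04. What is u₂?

-15.386944

f′(u) = 6u² - 6u - 1
Step 1: f′(-3) = 71; u₁ = -3 − 0.04·71 = -5.84
Step 2: f′(-5.84) = 238.6736; u₂ = -5.84 − 0.04·238.6736 = -15.386944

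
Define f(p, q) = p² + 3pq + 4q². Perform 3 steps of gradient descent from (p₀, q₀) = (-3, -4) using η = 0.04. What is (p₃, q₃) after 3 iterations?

∇f = (2p + 3q, 3p + 8q)
(p₁, q₁) = (-3, -4) − 0.04·(-18, -41) = (-2.28, -2.36)
(p₂, q₂) = (-2.28, -2.36) − 0.04·(-11.64, -25.72) = (-1.8144, -1.3312)
(p₃, q₃) = (-1.8144, -1.3312) − 0.04·(-7.6224, -16.0928) = (-1.509504, -0.687488)

(-1.509504, -0.687488)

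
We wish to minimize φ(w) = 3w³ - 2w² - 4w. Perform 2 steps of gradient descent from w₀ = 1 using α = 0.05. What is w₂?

0.933875

φ′(w) = 9w² - 4w - 4
w₁ = 1 − 0.05·1 = 0.95
w₂ = 0.95 − 0.05·0.3225 = 0.933875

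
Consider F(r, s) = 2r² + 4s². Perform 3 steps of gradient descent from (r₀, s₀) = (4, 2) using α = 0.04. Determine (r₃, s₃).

(2.370816, 0.628864)

∇F = (4r, 8s)
Step 1: at (4, 2), ∇F = (16, 16) → (4, 2) − 0.04·(16, 16) = (3.36, 1.36)
Step 2: at (3.36, 1.36), ∇F = (13.44, 10.88) → (3.36, 1.36) − 0.04·(13.44, 10.88) = (2.8224, 0.9248)
Step 3: at (2.8224, 0.9248), ∇F = (11.2896, 7.3984) → (2.8224, 0.9248) − 0.04·(11.2896, 7.3984) = (2.370816, 0.628864)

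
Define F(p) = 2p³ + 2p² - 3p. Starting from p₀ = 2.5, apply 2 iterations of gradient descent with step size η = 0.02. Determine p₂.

1.230148

F′(p) = 6p² + 4p - 3
Step 1: F′(2.5) = 44.5; p₁ = 2.5 − 0.02·44.5 = 1.61
Step 2: F′(1.61) = 18.9926; p₂ = 1.61 − 0.02·18.9926 = 1.230148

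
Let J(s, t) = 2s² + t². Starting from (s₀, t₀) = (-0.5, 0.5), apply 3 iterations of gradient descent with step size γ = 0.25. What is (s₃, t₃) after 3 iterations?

∇J = (4s, 2t)
(s₁, t₁) = (-0.5, 0.5) − 0.25·(-2, 1) = (0, 0.25)
(s₂, t₂) = (0, 0.25) − 0.25·(0, 0.5) = (0, 0.125)
(s₃, t₃) = (0, 0.125) − 0.25·(0, 0.25) = (0, 0.0625)

(0, 0.0625)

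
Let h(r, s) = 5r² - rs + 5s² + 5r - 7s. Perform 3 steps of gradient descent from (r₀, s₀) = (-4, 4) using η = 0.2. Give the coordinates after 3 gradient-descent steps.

(5.592, -5.256)

∇h = (10r - s + 5, -r + 10s - 7)
Step 1: at (-4, 4), ∇h = (-39, 37) → (-4, 4) − 0.2·(-39, 37) = (3.8, -3.4)
Step 2: at (3.8, -3.4), ∇h = (46.4, -44.8) → (3.8, -3.4) − 0.2·(46.4, -44.8) = (-5.48, 5.56)
Step 3: at (-5.48, 5.56), ∇h = (-55.36, 54.08) → (-5.48, 5.56) − 0.2·(-55.36, 54.08) = (5.592, -5.256)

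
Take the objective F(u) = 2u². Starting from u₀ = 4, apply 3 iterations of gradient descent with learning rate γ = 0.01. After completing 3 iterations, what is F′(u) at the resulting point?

14.155776

F′(u) = 4u
Step 1: F′(4) = 16; u₁ = 4 − 0.01·16 = 3.84
Step 2: F′(3.84) = 15.36; u₂ = 3.84 − 0.01·15.36 = 3.6864
Step 3: F′(3.6864) = 14.7456; u₃ = 3.6864 − 0.01·14.7456 = 3.538944
F′(u) at (3.538944) = 14.155776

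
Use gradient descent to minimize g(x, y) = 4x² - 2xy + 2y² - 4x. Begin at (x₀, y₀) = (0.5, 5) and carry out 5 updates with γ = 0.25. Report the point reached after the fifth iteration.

∇g = (8x - 2y - 4, -2x + 4y)
Step 1: at (0.5, 5), ∇g = (-10, 19) → (0.5, 5) − 0.25·(-10, 19) = (3, 0.25)
Step 2: at (3, 0.25), ∇g = (19.5, -5) → (3, 0.25) − 0.25·(19.5, -5) = (-1.875, 1.5)
Step 3: at (-1.875, 1.5), ∇g = (-22, 9.75) → (-1.875, 1.5) − 0.25·(-22, 9.75) = (3.625, -0.9375)
Step 4: at (3.625, -0.9375), ∇g = (26.875, -11) → (3.625, -0.9375) − 0.25·(26.875, -11) = (-3.09375, 1.8125)
Step 5: at (-3.09375, 1.8125), ∇g = (-32.375, 13.4375) → (-3.09375, 1.8125) − 0.25·(-32.375, 13.4375) = (5, -1.546875)

(5, -1.546875)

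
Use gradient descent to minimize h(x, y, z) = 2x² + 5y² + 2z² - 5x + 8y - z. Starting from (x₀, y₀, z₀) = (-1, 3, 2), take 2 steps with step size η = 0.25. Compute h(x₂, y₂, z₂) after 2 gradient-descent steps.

359.0625

∇h = (4x - 5, 10y + 8, 4z - 1)
Step 1: at (-1, 3, 2), ∇h = (-9, 38, 7) → (-1, 3, 2) − 0.25·(-9, 38, 7) = (1.25, -6.5, 0.25)
Step 2: at (1.25, -6.5, 0.25), ∇h = (0, -57, 0) → (1.25, -6.5, 0.25) − 0.25·(0, -57, 0) = (1.25, 7.75, 0.25)
h(1.25, 7.75, 0.25) = 359.0625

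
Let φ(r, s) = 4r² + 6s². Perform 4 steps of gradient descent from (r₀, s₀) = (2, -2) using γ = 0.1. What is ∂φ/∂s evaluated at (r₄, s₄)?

-0.0384

∇φ = (8r, 12s)
Step 1: at (2, -2), ∇φ = (16, -24) → (2, -2) − 0.1·(16, -24) = (0.4, 0.4)
Step 2: at (0.4, 0.4), ∇φ = (3.2, 4.8) → (0.4, 0.4) − 0.1·(3.2, 4.8) = (0.08, -0.08)
Step 3: at (0.08, -0.08), ∇φ = (0.64, -0.96) → (0.08, -0.08) − 0.1·(0.64, -0.96) = (0.016, 0.016)
Step 4: at (0.016, 0.016), ∇φ = (0.128, 0.192) → (0.016, 0.016) − 0.1·(0.128, 0.192) = (0.0032, -0.0032)
∂φ/∂s at (0.0032, -0.0032) = -0.0384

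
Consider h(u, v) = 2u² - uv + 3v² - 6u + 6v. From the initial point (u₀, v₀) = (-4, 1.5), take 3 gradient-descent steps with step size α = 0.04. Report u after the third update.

∇h = (4u - v - 6, -u + 6v + 6)
(u₁, v₁) = (-4, 1.5) − 0.04·(-23.5, 19) = (-3.06, 0.74)
(u₂, v₂) = (-3.06, 0.74) − 0.04·(-18.98, 13.5) = (-2.3008, 0.2)
(u₃, v₃) = (-2.3008, 0.2) − 0.04·(-15.4032, 9.5008) = (-1.684672, -0.180032)
u = -1.684672

-1.684672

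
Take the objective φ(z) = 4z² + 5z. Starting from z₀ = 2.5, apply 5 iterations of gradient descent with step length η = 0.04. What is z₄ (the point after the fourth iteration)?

0.043168

φ′(z) = 8z + 5
z₁ = 2.5 − 0.04·25 = 1.5
z₂ = 1.5 − 0.04·17 = 0.82
z₃ = 0.82 − 0.04·11.56 = 0.3576
z₄ = 0.3576 − 0.04·7.8608 = 0.043168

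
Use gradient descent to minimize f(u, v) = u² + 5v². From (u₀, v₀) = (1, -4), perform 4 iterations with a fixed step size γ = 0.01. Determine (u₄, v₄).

(0.92236816, -2.6244)

∇f = (2u, 10v)
Step 1: at (1, -4), ∇f = (2, -40) → (1, -4) − 0.01·(2, -40) = (0.98, -3.6)
Step 2: at (0.98, -3.6), ∇f = (1.96, -36) → (0.98, -3.6) − 0.01·(1.96, -36) = (0.9604, -3.24)
Step 3: at (0.9604, -3.24), ∇f = (1.9208, -32.4) → (0.9604, -3.24) − 0.01·(1.9208, -32.4) = (0.941192, -2.916)
Step 4: at (0.941192, -2.916), ∇f = (1.882384, -29.16) → (0.941192, -2.916) − 0.01·(1.882384, -29.16) = (0.92236816, -2.6244)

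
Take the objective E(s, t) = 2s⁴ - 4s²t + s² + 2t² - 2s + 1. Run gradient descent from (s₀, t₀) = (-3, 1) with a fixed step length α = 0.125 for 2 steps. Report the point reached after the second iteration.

(-10521.25, 244.5)

∇E = (8s³ - 8st + 2s - 2, -4s² + 4t)
(s₁, t₁) = (-3, 1) − 0.125·(-200, -32) = (22, 5)
(s₂, t₂) = (22, 5) − 0.125·(84346, -1916) = (-10521.25, 244.5)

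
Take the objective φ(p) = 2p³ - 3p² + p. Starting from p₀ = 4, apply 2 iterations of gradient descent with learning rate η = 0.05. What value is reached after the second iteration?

0.36825

φ′(p) = 6p² - 6p + 1
Step 1: φ′(4) = 73; p₁ = 4 − 0.05·73 = 0.35
Step 2: φ′(0.35) = -0.365; p₂ = 0.35 − 0.05·(-0.365) = 0.36825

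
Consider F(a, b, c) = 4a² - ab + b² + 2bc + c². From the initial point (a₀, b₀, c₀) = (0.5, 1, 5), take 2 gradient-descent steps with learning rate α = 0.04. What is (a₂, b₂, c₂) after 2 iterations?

∇F = (8a - b, -a + 2b + 2c, 2b + 2c)
(a₁, b₁, c₁) = (0.5, 1, 5) − 0.04·(3, 11.5, 12) = (0.38, 0.54, 4.52)
(a₂, b₂, c₂) = (0.38, 0.54, 4.52) − 0.04·(2.5, 9.74, 10.12) = (0.28, 0.1504, 4.1152)

(0.28, 0.1504, 4.1152)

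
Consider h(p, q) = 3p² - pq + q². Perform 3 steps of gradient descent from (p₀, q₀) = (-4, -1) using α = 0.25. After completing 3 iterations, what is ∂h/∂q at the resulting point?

-1.484375

∇h = (6p - q, -p + 2q)
(p₁, q₁) = (-4, -1) − 0.25·(-23, 2) = (1.75, -1.5)
(p₂, q₂) = (1.75, -1.5) − 0.25·(12, -4.75) = (-1.25, -0.3125)
(p₃, q₃) = (-1.25, -0.3125) − 0.25·(-7.1875, 0.625) = (0.546875, -0.46875)
∂h/∂q at (0.546875, -0.46875) = -1.484375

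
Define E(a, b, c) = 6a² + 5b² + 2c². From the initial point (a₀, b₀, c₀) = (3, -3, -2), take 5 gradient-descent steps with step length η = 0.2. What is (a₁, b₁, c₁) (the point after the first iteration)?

∇E = (12a, 10b, 4c)
(a₁, b₁, c₁) = (3, -3, -2) − 0.2·(36, -30, -8) = (-4.2, 3, -0.4)

(-4.2, 3, -0.4)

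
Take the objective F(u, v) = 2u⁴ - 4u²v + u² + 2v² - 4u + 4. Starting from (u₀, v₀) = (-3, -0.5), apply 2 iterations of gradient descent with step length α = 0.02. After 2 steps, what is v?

0.487008

∇F = (8u³ - 8uv + 2u - 4, -4u² + 4v)
(u₁, v₁) = (-3, -0.5) − 0.02·(-238, -38) = (1.76, 0.26)
(u₂, v₂) = (1.76, 0.26) − 0.02·(39.473408, -11.3504) = (0.97053184, 0.487008)
v = 0.487008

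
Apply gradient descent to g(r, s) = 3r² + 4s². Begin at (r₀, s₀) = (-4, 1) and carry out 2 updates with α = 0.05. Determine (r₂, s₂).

(-1.96, 0.36)

∇g = (6r, 8s)
Step 1: at (-4, 1), ∇g = (-24, 8) → (-4, 1) − 0.05·(-24, 8) = (-2.8, 0.6)
Step 2: at (-2.8, 0.6), ∇g = (-16.8, 4.8) → (-2.8, 0.6) − 0.05·(-16.8, 4.8) = (-1.96, 0.36)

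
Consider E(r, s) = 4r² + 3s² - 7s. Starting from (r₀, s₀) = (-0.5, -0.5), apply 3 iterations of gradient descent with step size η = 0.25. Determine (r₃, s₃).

∇E = (8r, 6s - 7)
Step 1: at (-0.5, -0.5), ∇E = (-4, -10) → (-0.5, -0.5) − 0.25·(-4, -10) = (0.5, 2)
Step 2: at (0.5, 2), ∇E = (4, 5) → (0.5, 2) − 0.25·(4, 5) = (-0.5, 0.75)
Step 3: at (-0.5, 0.75), ∇E = (-4, -2.5) → (-0.5, 0.75) − 0.25·(-4, -2.5) = (0.5, 1.375)

(0.5, 1.375)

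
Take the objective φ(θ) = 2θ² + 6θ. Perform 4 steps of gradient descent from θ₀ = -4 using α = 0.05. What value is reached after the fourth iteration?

φ′(θ) = 4θ + 6
θ₁ = -4 − 0.05·(-10) = -3.5
θ₂ = -3.5 − 0.05·(-8) = -3.1
θ₃ = -3.1 − 0.05·(-6.4) = -2.78
θ₄ = -2.78 − 0.05·(-5.12) = -2.524

-2.524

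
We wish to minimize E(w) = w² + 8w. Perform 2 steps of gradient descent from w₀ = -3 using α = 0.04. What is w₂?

E′(w) = 2w + 8
Step 1: E′(-3) = 2; w₁ = -3 − 0.04·2 = -3.08
Step 2: E′(-3.08) = 1.84; w₂ = -3.08 − 0.04·1.84 = -3.1536

-3.1536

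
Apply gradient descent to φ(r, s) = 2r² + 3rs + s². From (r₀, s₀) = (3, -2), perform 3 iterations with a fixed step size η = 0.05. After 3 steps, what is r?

∇φ = (4r + 3s, 3r + 2s)
(r₁, s₁) = (3, -2) − 0.05·(6, 5) = (2.7, -2.25)
(r₂, s₂) = (2.7, -2.25) − 0.05·(4.05, 3.6) = (2.4975, -2.43)
(r₃, s₃) = (2.4975, -2.43) − 0.05·(2.7, 2.6325) = (2.3625, -2.561625)
r = 2.3625

2.3625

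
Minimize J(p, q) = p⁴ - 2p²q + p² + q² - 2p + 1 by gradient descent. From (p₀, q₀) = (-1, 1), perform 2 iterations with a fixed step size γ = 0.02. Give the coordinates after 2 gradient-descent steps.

∇J = (4p³ - 4pq + 2p - 2, -2p² + 2q)
(p₁, q₁) = (-1, 1) − 0.02·(-4, 0) = (-0.92, 1)
(p₂, q₂) = (-0.92, 1) − 0.02·(-3.274752, 0.3072) = (-0.85450496, 0.993856)

(-0.85450496, 0.993856)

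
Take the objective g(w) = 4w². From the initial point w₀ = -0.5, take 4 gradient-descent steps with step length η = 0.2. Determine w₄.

-0.0648

g′(w) = 8w
w₁ = -0.5 − 0.2·(-4) = 0.3
w₂ = 0.3 − 0.2·2.4 = -0.18
w₃ = -0.18 − 0.2·(-1.44) = 0.108
w₄ = 0.108 − 0.2·0.864 = -0.0648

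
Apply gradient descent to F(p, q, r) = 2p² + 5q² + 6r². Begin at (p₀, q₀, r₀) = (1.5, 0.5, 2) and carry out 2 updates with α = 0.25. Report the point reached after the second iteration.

∇F = (4p, 10q, 12r)
(p₁, q₁, r₁) = (1.5, 0.5, 2) − 0.25·(6, 5, 24) = (0, -0.75, -4)
(p₂, q₂, r₂) = (0, -0.75, -4) − 0.25·(0, -7.5, -48) = (0, 1.125, 8)

(0, 1.125, 8)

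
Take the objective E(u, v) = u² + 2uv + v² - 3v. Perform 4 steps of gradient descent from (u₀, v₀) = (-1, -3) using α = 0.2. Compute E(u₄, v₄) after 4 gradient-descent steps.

∇E = (2u + 2v, 2u + 2v - 3)
(u₁, v₁) = (-1, -3) − 0.2·(-8, -11) = (0.6, -0.8)
(u₂, v₂) = (0.6, -0.8) − 0.2·(-0.4, -3.4) = (0.68, -0.12)
(u₃, v₃) = (0.68, -0.12) − 0.2·(1.12, -1.88) = (0.456, 0.256)
(u₄, v₄) = (0.456, 0.256) − 0.2·(1.424, -1.576) = (0.1712, 0.5712)
E(0.1712, 0.5712) = -1.16244224

-1.16244224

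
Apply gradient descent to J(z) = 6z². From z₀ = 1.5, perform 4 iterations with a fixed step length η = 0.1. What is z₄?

J′(z) = 12z
Step 1: J′(1.5) = 18; z₁ = 1.5 − 0.1·18 = -0.3
Step 2: J′(-0.3) = -3.6; z₂ = -0.3 − 0.1·(-3.6) = 0.06
Step 3: J′(0.06) = 0.72; z₃ = 0.06 − 0.1·0.72 = -0.012
Step 4: J′(-0.012) = -0.144; z₄ = -0.012 − 0.1·(-0.144) = 0.0024

0.0024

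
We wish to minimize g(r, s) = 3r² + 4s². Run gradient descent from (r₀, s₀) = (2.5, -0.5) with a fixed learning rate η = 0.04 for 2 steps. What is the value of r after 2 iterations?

∇g = (6r, 8s)
(r₁, s₁) = (2.5, -0.5) − 0.04·(15, -4) = (1.9, -0.34)
(r₂, s₂) = (1.9, -0.34) − 0.04·(11.4, -2.72) = (1.444, -0.2312)
r = 1.444

1.444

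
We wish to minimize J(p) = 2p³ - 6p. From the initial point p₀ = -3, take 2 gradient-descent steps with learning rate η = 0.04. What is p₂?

J′(p) = 6p² - 6
p₁ = -3 − 0.04·48 = -4.92
p₂ = -4.92 − 0.04·139.2384 = -10.489536

-10.489536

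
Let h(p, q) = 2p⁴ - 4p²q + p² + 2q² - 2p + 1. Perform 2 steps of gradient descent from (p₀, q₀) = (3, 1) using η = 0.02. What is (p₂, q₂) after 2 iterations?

∇h = (8p³ - 8pq + 2p - 2, -4p² + 4q)
(p₁, q₁) = (3, 1) − 0.02·(196, -32) = (-0.92, 1.64)
(p₂, q₂) = (-0.92, 1.64) − 0.02·(2.000896, 3.1744) = (-0.96001792, 1.576512)

(-0.96001792, 1.576512)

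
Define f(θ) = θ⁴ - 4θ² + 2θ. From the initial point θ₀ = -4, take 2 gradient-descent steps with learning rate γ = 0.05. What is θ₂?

f′(θ) = 4θ³ - 8θ + 2
θ₁ = -4 − 0.05·(-222) = 7.1
θ₂ = 7.1 − 0.05·1376.844 = -61.7422

-61.7422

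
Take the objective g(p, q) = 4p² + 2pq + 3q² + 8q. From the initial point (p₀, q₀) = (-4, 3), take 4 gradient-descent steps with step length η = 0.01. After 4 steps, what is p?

-3.05824528

∇g = (8p + 2q, 2p + 6q + 8)
(p₁, q₁) = (-4, 3) − 0.01·(-26, 18) = (-3.74, 2.82)
(p₂, q₂) = (-3.74, 2.82) − 0.01·(-24.28, 17.44) = (-3.4972, 2.6456)
(p₃, q₃) = (-3.4972, 2.6456) − 0.01·(-22.6864, 16.8792) = (-3.270336, 2.476808)
(p₄, q₄) = (-3.270336, 2.476808) − 0.01·(-21.209072, 16.320176) = (-3.05824528, 2.31360624)
p = -3.05824528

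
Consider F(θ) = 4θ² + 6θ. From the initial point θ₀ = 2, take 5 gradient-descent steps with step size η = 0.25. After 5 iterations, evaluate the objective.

F′(θ) = 8θ + 6
Step 1: F′(2) = 22; θ₁ = 2 − 0.25·22 = -3.5
Step 2: F′(-3.5) = -22; θ₂ = -3.5 − 0.25·(-22) = 2
Step 3: F′(2) = 22; θ₃ = 2 − 0.25·22 = -3.5
Step 4: F′(-3.5) = -22; θ₄ = -3.5 − 0.25·(-22) = 2
Step 5: F′(2) = 22; θ₅ = 2 − 0.25·22 = -3.5
F(-3.5) = 28

28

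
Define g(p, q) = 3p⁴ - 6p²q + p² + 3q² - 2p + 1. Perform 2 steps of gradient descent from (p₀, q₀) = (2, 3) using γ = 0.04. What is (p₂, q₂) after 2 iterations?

∇g = (12p³ - 12pq + 2p - 2, -6p² + 6q)
(p₁, q₁) = (2, 3) − 0.04·(26, -6) = (0.96, 3.24)
(p₂, q₂) = (0.96, 3.24) − 0.04·(-26.787968, 13.9104) = (2.03151872, 2.683584)

(2.03151872, 2.683584)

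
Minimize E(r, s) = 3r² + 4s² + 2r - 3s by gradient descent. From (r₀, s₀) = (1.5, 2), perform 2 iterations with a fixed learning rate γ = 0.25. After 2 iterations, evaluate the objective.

∇E = (6r + 2, 8s - 3)
Step 1: at (1.5, 2), ∇E = (11, 13) → (1.5, 2) − 0.25·(11, 13) = (-1.25, -1.25)
Step 2: at (-1.25, -1.25), ∇E = (-5.5, -13) → (-1.25, -1.25) − 0.25·(-5.5, -13) = (0.125, 2)
E(0.125, 2) = 10.296875

10.296875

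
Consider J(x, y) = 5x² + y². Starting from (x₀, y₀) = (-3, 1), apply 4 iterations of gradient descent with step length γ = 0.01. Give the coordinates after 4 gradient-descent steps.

∇J = (10x, 2y)
Step 1: at (-3, 1), ∇J = (-30, 2) → (-3, 1) − 0.01·(-30, 2) = (-2.7, 0.98)
Step 2: at (-2.7, 0.98), ∇J = (-27, 1.96) → (-2.7, 0.98) − 0.01·(-27, 1.96) = (-2.43, 0.9604)
Step 3: at (-2.43, 0.9604), ∇J = (-24.3, 1.9208) → (-2.43, 0.9604) − 0.01·(-24.3, 1.9208) = (-2.187, 0.941192)
Step 4: at (-2.187, 0.941192), ∇J = (-21.87, 1.882384) → (-2.187, 0.941192) − 0.01·(-21.87, 1.882384) = (-1.9683, 0.92236816)

(-1.9683, 0.92236816)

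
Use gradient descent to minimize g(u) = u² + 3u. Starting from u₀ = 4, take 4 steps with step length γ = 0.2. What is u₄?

-0.7872

g′(u) = 2u + 3
Step 1: g′(4) = 11; u₁ = 4 − 0.2·11 = 1.8
Step 2: g′(1.8) = 6.6; u₂ = 1.8 − 0.2·6.6 = 0.48
Step 3: g′(0.48) = 3.96; u₃ = 0.48 − 0.2·3.96 = -0.312
Step 4: g′(-0.312) = 2.376; u₄ = -0.312 − 0.2·2.376 = -0.7872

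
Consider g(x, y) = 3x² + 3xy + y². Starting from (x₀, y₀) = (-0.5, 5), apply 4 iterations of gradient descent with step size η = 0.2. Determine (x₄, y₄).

∇g = (6x + 3y, 3x + 2y)
(x₁, y₁) = (-0.5, 5) − 0.2·(12, 8.5) = (-2.9, 3.3)
(x₂, y₂) = (-2.9, 3.3) − 0.2·(-7.5, -2.1) = (-1.4, 3.72)
(x₃, y₃) = (-1.4, 3.72) − 0.2·(2.76, 3.24) = (-1.952, 3.072)
(x₄, y₄) = (-1.952, 3.072) − 0.2·(-2.496, 0.288) = (-1.4528, 3.0144)

(-1.4528, 3.0144)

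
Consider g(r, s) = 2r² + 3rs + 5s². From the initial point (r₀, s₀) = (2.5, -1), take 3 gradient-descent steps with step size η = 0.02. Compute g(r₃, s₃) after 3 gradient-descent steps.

7.11216838648

∇g = (4r + 3s, 3r + 10s)
(r₁, s₁) = (2.5, -1) − 0.02·(7, -2.5) = (2.36, -0.95)
(r₂, s₂) = (2.36, -0.95) − 0.02·(6.59, -2.42) = (2.2282, -0.9016)
(r₃, s₃) = (2.2282, -0.9016) − 0.02·(6.208, -2.3314) = (2.10404, -0.854972)
g(2.10404, -0.854972) = 7.11216838648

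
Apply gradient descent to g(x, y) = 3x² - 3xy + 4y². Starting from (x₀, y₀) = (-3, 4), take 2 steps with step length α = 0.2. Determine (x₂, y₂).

(-3.12, 4.32)

∇g = (6x - 3y, -3x + 8y)
(x₁, y₁) = (-3, 4) − 0.2·(-30, 41) = (3, -4.2)
(x₂, y₂) = (3, -4.2) − 0.2·(30.6, -42.6) = (-3.12, 4.32)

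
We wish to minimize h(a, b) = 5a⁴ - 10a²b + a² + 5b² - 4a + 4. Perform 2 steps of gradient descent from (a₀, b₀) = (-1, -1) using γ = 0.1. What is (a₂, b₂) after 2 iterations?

(-82.832, 12.96)

∇h = (20a³ - 20ab + 2a - 4, -10a² + 10b)
(a₁, b₁) = (-1, -1) − 0.1·(-46, -20) = (3.6, 1)
(a₂, b₂) = (3.6, 1) − 0.1·(864.32, -119.6) = (-82.832, 12.96)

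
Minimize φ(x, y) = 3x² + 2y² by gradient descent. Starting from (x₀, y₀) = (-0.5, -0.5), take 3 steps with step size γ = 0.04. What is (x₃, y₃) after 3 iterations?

∇φ = (6x, 4y)
Step 1: at (-0.5, -0.5), ∇φ = (-3, -2) → (-0.5, -0.5) − 0.04·(-3, -2) = (-0.38, -0.42)
Step 2: at (-0.38, -0.42), ∇φ = (-2.28, -1.68) → (-0.38, -0.42) − 0.04·(-2.28, -1.68) = (-0.2888, -0.3528)
Step 3: at (-0.2888, -0.3528), ∇φ = (-1.7328, -1.4112) → (-0.2888, -0.3528) − 0.04·(-1.7328, -1.4112) = (-0.219488, -0.296352)

(-0.219488, -0.296352)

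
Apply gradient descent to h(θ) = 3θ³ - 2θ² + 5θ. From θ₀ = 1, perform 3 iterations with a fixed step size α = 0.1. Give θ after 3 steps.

-1.425

h′(θ) = 9θ² - 4θ + 5
Step 1: h′(1) = 10; θ₁ = 1 − 0.1·10 = 0
Step 2: h′(0) = 5; θ₂ = 0 − 0.1·5 = -0.5
Step 3: h′(-0.5) = 9.25; θ₃ = -0.5 − 0.1·9.25 = -1.425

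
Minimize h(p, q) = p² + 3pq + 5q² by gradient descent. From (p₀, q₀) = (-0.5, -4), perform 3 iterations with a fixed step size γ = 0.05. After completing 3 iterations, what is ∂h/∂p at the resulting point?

∇h = (2p + 3q, 3p + 10q)
(p₁, q₁) = (-0.5, -4) − 0.05·(-13, -41.5) = (0.15, -1.925)
(p₂, q₂) = (0.15, -1.925) − 0.05·(-5.475, -18.8) = (0.42375, -0.985)
(p₃, q₃) = (0.42375, -0.985) − 0.05·(-2.1075, -8.57875) = (0.529125, -0.5560625)
∂h/∂p at (0.529125, -0.5560625) = -0.6099375

-0.6099375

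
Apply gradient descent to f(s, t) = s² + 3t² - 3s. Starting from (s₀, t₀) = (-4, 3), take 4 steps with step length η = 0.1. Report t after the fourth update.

0.0768

∇f = (2s - 3, 6t)
(s₁, t₁) = (-4, 3) − 0.1·(-11, 18) = (-2.9, 1.2)
(s₂, t₂) = (-2.9, 1.2) − 0.1·(-8.8, 7.2) = (-2.02, 0.48)
(s₃, t₃) = (-2.02, 0.48) − 0.1·(-7.04, 2.88) = (-1.316, 0.192)
(s₄, t₄) = (-1.316, 0.192) − 0.1·(-5.632, 1.152) = (-0.7528, 0.0768)
t = 0.0768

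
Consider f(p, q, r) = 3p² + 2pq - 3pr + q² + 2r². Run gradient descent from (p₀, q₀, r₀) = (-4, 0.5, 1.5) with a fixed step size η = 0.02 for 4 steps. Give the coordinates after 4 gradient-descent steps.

(-2.29796096, 0.91289488, 0.39045864)

∇f = (6p + 2q - 3r, 2p + 2q, -3p + 4r)
(p₁, q₁, r₁) = (-4, 0.5, 1.5) − 0.02·(-27.5, -7, 18) = (-3.45, 0.64, 1.14)
(p₂, q₂, r₂) = (-3.45, 0.64, 1.14) − 0.02·(-22.84, -5.62, 14.91) = (-2.9932, 0.7524, 0.8418)
(p₃, q₃, r₃) = (-2.9932, 0.7524, 0.8418) − 0.02·(-18.9798, -4.4816, 12.3468) = (-2.613604, 0.842032, 0.594864)
(p₄, q₄, r₄) = (-2.613604, 0.842032, 0.594864) − 0.02·(-15.782152, -3.543144, 10.220268) = (-2.29796096, 0.91289488, 0.39045864)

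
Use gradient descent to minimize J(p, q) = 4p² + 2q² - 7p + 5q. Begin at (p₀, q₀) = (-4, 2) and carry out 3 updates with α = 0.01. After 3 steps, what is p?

-2.921104

∇J = (8p - 7, 4q + 5)
Step 1: at (-4, 2), ∇J = (-39, 13) → (-4, 2) − 0.01·(-39, 13) = (-3.61, 1.87)
Step 2: at (-3.61, 1.87), ∇J = (-35.88, 12.48) → (-3.61, 1.87) − 0.01·(-35.88, 12.48) = (-3.2512, 1.7452)
Step 3: at (-3.2512, 1.7452), ∇J = (-33.0096, 11.9808) → (-3.2512, 1.7452) − 0.01·(-33.0096, 11.9808) = (-2.921104, 1.625392)
p = -2.921104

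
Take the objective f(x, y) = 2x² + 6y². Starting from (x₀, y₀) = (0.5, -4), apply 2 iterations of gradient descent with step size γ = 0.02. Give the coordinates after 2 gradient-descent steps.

(0.4232, -2.3104)

∇f = (4x, 12y)
(x₁, y₁) = (0.5, -4) − 0.02·(2, -48) = (0.46, -3.04)
(x₂, y₂) = (0.46, -3.04) − 0.02·(1.84, -36.48) = (0.4232, -2.3104)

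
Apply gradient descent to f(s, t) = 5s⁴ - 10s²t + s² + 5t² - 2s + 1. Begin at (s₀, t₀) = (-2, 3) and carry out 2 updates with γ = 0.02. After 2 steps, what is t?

∇f = (20s³ - 20st + 2s - 2, -10s² + 10t)
(s₁, t₁) = (-2, 3) − 0.02·(-46, -10) = (-1.08, 3.2)
(s₂, t₂) = (-1.08, 3.2) − 0.02·(39.76576, 20.336) = (-1.8753152, 2.79328)
t = 2.79328

2.79328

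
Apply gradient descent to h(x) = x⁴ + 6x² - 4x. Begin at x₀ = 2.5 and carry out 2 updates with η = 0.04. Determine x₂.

h′(x) = 4x³ + 12x - 4
Step 1: h′(2.5) = 88.5; x₁ = 2.5 − 0.04·88.5 = -1.04
Step 2: h′(-1.04) = -20.979456; x₂ = -1.04 − 0.04·(-20.979456) = -0.20082176

-0.20082176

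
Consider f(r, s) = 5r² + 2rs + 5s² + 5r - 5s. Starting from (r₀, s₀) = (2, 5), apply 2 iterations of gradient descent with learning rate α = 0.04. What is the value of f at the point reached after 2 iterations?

∇f = (10r + 2s + 5, 2r + 10s - 5)
(r₁, s₁) = (2, 5) − 0.04·(35, 49) = (0.6, 3.04)
(r₂, s₂) = (0.6, 3.04) − 0.04·(17.08, 26.6) = (-0.0832, 1.976)
f(-0.0832, 1.976) = 8.9326848

8.9326848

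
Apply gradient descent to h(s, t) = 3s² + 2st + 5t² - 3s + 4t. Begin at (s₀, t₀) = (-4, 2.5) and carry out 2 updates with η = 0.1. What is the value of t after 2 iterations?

∇h = (6s + 2t - 3, 2s + 10t + 4)
(s₁, t₁) = (-4, 2.5) − 0.1·(-22, 21) = (-1.8, 0.4)
(s₂, t₂) = (-1.8, 0.4) − 0.1·(-13, 4.4) = (-0.5, -0.04)
t = -0.04

-0.04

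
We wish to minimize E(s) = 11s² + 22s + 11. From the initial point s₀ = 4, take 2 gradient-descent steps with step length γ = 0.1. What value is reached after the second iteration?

6.2

E′(s) = 22s + 22
s₁ = 4 − 0.1·110 = -7
s₂ = -7 − 0.1·(-132) = 6.2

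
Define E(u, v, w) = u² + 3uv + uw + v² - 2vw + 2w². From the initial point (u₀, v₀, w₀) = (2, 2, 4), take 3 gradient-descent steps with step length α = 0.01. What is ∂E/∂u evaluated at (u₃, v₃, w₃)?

12.623948

∇E = (2u + 3v + w, 3u + 2v - 2w, u - 2v + 4w)
Step 1: at (2, 2, 4), ∇E = (14, 2, 14) → (2, 2, 4) − 0.01·(14, 2, 14) = (1.86, 1.98, 3.86)
Step 2: at (1.86, 1.98, 3.86), ∇E = (13.52, 1.82, 13.34) → (1.86, 1.98, 3.86) − 0.01·(13.52, 1.82, 13.34) = (1.7248, 1.9618, 3.7266)
Step 3: at (1.7248, 1.9618, 3.7266), ∇E = (13.0616, 1.6448, 12.7076) → (1.7248, 1.9618, 3.7266) − 0.01·(13.0616, 1.6448, 12.7076) = (1.594184, 1.945352, 3.599524)
∂E/∂u at (1.594184, 1.945352, 3.599524) = 12.623948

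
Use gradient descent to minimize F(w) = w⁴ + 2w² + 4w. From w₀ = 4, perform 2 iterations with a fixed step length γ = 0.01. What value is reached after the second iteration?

1.07413504

F′(w) = 4w³ + 4w + 4
Step 1: F′(4) = 276; w₁ = 4 − 0.01·276 = 1.24
Step 2: F′(1.24) = 16.586496; w₂ = 1.24 − 0.01·16.586496 = 1.07413504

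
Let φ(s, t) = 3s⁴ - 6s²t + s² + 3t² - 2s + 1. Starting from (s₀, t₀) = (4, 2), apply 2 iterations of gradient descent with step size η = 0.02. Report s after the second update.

192.11248384

∇φ = (12s³ - 12st + 2s - 2, -6s² + 6t)
Step 1: at (4, 2), ∇φ = (678, -84) → (4, 2) − 0.02·(678, -84) = (-9.56, 3.68)
Step 2: at (-9.56, 3.68), ∇φ = (-10083.624192, -526.2816) → (-9.56, 3.68) − 0.02·(-10083.624192, -526.2816) = (192.11248384, 14.205632)
s = 192.11248384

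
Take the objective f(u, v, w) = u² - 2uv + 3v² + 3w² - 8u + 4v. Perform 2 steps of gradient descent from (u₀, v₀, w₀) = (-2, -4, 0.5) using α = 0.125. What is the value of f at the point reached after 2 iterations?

3.8466796875

∇f = (2u - 2v - 8, -2u + 6v + 4, 6w)
Step 1: at (-2, -4, 0.5), ∇f = (-4, -16, 3) → (-2, -4, 0.5) − 0.125·(-4, -16, 3) = (-1.5, -2, 0.125)
Step 2: at (-1.5, -2, 0.125), ∇f = (-7, -5, 0.75) → (-1.5, -2, 0.125) − 0.125·(-7, -5, 0.75) = (-0.625, -1.375, 0.03125)
f(-0.625, -1.375, 0.03125) = 3.8466796875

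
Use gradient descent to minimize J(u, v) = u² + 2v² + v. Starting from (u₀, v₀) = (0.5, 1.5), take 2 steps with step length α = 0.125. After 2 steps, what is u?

∇J = (2u, 4v + 1)
Step 1: at (0.5, 1.5), ∇J = (1, 7) → (0.5, 1.5) − 0.125·(1, 7) = (0.375, 0.625)
Step 2: at (0.375, 0.625), ∇J = (0.75, 3.5) → (0.375, 0.625) − 0.125·(0.75, 3.5) = (0.28125, 0.1875)
u = 0.28125

0.28125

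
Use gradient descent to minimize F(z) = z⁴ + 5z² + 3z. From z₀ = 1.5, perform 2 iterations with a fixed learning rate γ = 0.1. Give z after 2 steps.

F′(z) = 4z³ + 10z + 3
z₁ = 1.5 − 0.1·31.5 = -1.65
z₂ = -1.65 − 0.1·(-31.4685) = 1.49685

1.49685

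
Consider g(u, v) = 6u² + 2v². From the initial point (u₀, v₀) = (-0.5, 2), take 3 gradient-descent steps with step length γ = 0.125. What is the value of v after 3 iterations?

∇g = (12u, 4v)
(u₁, v₁) = (-0.5, 2) − 0.125·(-6, 8) = (0.25, 1)
(u₂, v₂) = (0.25, 1) − 0.125·(3, 4) = (-0.125, 0.5)
(u₃, v₃) = (-0.125, 0.5) − 0.125·(-1.5, 2) = (0.0625, 0.25)
v = 0.25

0.25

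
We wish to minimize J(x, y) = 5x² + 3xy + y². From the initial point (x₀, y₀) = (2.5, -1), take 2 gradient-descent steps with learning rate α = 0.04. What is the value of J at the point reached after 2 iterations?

3.56992768

∇J = (10x + 3y, 3x + 2y)
(x₁, y₁) = (2.5, -1) − 0.04·(22, 5.5) = (1.62, -1.22)
(x₂, y₂) = (1.62, -1.22) − 0.04·(12.54, 2.42) = (1.1184, -1.3168)
J(1.1184, -1.3168) = 3.56992768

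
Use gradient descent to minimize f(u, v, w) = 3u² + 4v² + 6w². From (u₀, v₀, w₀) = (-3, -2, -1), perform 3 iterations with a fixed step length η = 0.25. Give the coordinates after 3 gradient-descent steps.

(0.375, 2, 8)

∇f = (6u, 8v, 12w)
Step 1: at (-3, -2, -1), ∇f = (-18, -16, -12) → (-3, -2, -1) − 0.25·(-18, -16, -12) = (1.5, 2, 2)
Step 2: at (1.5, 2, 2), ∇f = (9, 16, 24) → (1.5, 2, 2) − 0.25·(9, 16, 24) = (-0.75, -2, -4)
Step 3: at (-0.75, -2, -4), ∇f = (-4.5, -16, -48) → (-0.75, -2, -4) − 0.25·(-4.5, -16, -48) = (0.375, 2, 8)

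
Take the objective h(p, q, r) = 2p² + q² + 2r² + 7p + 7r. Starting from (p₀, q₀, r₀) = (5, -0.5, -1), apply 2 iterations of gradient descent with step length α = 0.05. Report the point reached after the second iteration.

(2.57, -0.405, -1.27)

∇h = (4p + 7, 2q, 4r + 7)
(p₁, q₁, r₁) = (5, -0.5, -1) − 0.05·(27, -1, 3) = (3.65, -0.45, -1.15)
(p₂, q₂, r₂) = (3.65, -0.45, -1.15) − 0.05·(21.6, -0.9, 2.4) = (2.57, -0.405, -1.27)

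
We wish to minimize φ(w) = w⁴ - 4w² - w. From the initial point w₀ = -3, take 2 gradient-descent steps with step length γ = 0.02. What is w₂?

-1.31224

φ′(w) = 4w³ - 8w - 1
Step 1: φ′(-3) = -85; w₁ = -3 − 0.02·(-85) = -1.3
Step 2: φ′(-1.3) = 0.612; w₂ = -1.3 − 0.02·0.612 = -1.31224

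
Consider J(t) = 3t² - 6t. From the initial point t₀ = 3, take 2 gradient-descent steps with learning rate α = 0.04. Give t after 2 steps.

2.1552

J′(t) = 6t - 6
t₁ = 3 − 0.04·12 = 2.52
t₂ = 2.52 − 0.04·9.12 = 2.1552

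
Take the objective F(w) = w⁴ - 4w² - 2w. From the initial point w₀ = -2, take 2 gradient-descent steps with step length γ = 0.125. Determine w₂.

F′(w) = 4w³ - 8w - 2
Step 1: F′(-2) = -18; w₁ = -2 − 0.125·(-18) = 0.25
Step 2: F′(0.25) = -3.9375; w₂ = 0.25 − 0.125·(-3.9375) = 0.7421875

0.7421875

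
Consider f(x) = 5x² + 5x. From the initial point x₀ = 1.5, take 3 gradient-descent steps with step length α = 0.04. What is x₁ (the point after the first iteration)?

f′(x) = 10x + 5
Step 1: f′(1.5) = 20; x₁ = 1.5 − 0.04·20 = 0.7

0.7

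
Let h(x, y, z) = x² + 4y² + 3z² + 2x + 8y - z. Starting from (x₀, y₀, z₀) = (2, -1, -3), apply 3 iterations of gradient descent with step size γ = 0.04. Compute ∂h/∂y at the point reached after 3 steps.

0

∇h = (2x + 2, 8y + 8, 6z - 1)
(x₁, y₁, z₁) = (2, -1, -3) − 0.04·(6, 0, -19) = (1.76, -1, -2.24)
(x₂, y₂, z₂) = (1.76, -1, -2.24) − 0.04·(5.52, 0, -14.44) = (1.5392, -1, -1.6624)
(x₃, y₃, z₃) = (1.5392, -1, -1.6624) − 0.04·(5.0784, 0, -10.9744) = (1.336064, -1, -1.223424)
∂h/∂y at (1.336064, -1, -1.223424) = 0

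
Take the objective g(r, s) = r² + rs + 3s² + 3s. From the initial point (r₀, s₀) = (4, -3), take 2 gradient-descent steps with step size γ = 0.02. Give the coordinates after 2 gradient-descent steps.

∇g = (2r + s, r + 6s + 3)
(r₁, s₁) = (4, -3) − 0.02·(5, -11) = (3.9, -2.78)
(r₂, s₂) = (3.9, -2.78) − 0.02·(5.02, -9.78) = (3.7996, -2.5844)

(3.7996, -2.5844)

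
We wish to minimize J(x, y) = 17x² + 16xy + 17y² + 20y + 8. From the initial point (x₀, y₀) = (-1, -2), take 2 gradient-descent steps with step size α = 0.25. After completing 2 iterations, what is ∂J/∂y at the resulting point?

-8584

∇J = (34x + 16y, 16x + 34y + 20)
(x₁, y₁) = (-1, -2) − 0.25·(-66, -64) = (15.5, 14)
(x₂, y₂) = (15.5, 14) − 0.25·(751, 744) = (-172.25, -172)
∂J/∂y at (-172.25, -172) = -8584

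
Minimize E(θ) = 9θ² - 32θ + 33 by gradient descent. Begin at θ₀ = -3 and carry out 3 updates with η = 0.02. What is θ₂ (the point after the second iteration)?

E′(θ) = 18θ - 32
θ₁ = -3 − 0.02·(-86) = -1.28
θ₂ = -1.28 − 0.02·(-55.04) = -0.1792

-0.1792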